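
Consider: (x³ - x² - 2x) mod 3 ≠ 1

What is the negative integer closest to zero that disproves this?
Testing negative integers from -1 downward:
x = -1: LHS = ((-1)³ - (-1)² - 2·(-1)) mod 3 = 0 mod 3 = 0; 0 ≠ 1 — holds
x = -2: LHS = ((-2)³ - (-2)² - 2·(-2)) mod 3 = (-8) mod 3 = 1; 1 ≠ 1 — FAILS  ← closest negative counterexample to 0

Answer: x = -2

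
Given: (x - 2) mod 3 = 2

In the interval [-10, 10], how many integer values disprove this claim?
Counterexamples in [-10, 10]: {-10, -9, -7, -6, -4, -3, -1, 0, 2, 3, 5, 6, 8, 9}.

Counting them gives 14 values.

Answer: 14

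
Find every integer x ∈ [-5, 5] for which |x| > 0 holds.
Holds for: {-5, -4, -3, -2, -1, 1, 2, 3, 4, 5}
Fails for: {0}

Answer: {-5, -4, -3, -2, -1, 1, 2, 3, 4, 5}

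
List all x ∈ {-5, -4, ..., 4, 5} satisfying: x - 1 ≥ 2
Holds for: {3, 4, 5}
Fails for: {-5, -4, -3, -2, -1, 0, 1, 2}

Answer: {3, 4, 5}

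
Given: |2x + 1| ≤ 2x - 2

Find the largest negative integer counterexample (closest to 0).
Testing negative integers from -1 downward:
x = -1: LHS = |2·(-1) + 1| = |-1| = 1, RHS = 2·(-1) - 2 = -4; 1 ≤ -4 — FAILS  ← closest negative counterexample to 0

Answer: x = -1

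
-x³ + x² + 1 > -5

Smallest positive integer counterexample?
Testing positive integers:
x = 1: LHS = -1³ + 1² + 1 = 1; 1 > -5 — holds
x = 2: LHS = -2³ + 2² + 1 = -3; -3 > -5 — holds
x = 3: LHS = -3³ + 3² + 1 = -17; -17 > -5 — FAILS  ← smallest positive counterexample

Answer: x = 3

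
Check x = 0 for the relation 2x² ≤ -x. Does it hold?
x = 0: LHS = 2·0² = 0, RHS = -0 = 0; 0 ≤ 0 — holds

The relation is satisfied at x = 0.

Answer: Yes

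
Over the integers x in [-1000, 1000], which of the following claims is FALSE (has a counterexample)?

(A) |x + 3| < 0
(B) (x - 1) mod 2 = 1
(A) x = 0: LHS = |0 + 3| = |3| = 3; 3 < 0 — FAILS
(B) x = 1: LHS = (1 - 1) mod 2 = 0 mod 2 = 0; 0 = 1 — FAILS

Answer: Both A and B are false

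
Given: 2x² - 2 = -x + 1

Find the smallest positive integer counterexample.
Testing positive integers:
x = 1: LHS = 2·1² - 2 = 0, RHS = -1 + 1 = 0; 0 = 0 — holds
x = 2: LHS = 2·2² - 2 = 6, RHS = -2 + 1 = -1; 6 = -1 — FAILS  ← smallest positive counterexample

Answer: x = 2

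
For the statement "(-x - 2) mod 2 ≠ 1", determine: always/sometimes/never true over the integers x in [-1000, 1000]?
Holds at x = 0: LHS = (-0 - 2) mod 2 = (-2) mod 2 = 0; 0 ≠ 1 — holds
Fails at x = 1: LHS = (-1 - 2) mod 2 = (-3) mod 2 = 1; 1 ≠ 1 — FAILS
It is satisfied by some integers in the range but not all.

Answer: Sometimes true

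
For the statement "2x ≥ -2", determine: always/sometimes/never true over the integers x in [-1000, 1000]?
Holds at x = 0: LHS = 2·0 = 0; 0 ≥ -2 — holds
Fails at x = -2: LHS = 2·(-2) = -4; -4 ≥ -2 — FAILS
It is satisfied by some integers in the range but not all.

Answer: Sometimes true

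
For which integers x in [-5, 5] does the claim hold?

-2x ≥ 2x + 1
Holds for: {-5, -4, -3, -2, -1}
Fails for: {0, 1, 2, 3, 4, 5}

Answer: {-5, -4, -3, -2, -1}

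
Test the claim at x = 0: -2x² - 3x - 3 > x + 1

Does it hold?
x = 0: LHS = -2·0² - 3·0 - 3 = -3, RHS = 0 + 1 = 1; -3 > 1 — FAILS

The relation fails at x = 0, so x = 0 is a counterexample.

Answer: No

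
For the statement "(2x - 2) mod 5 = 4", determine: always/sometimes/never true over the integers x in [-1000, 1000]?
Holds at x = -2: LHS = (2·(-2) - 2) mod 5 = (-6) mod 5 = 4; 4 = 4 — holds
Fails at x = 0: LHS = (2·0 - 2) mod 5 = (-2) mod 5 = 3; 3 = 4 — FAILS
It is satisfied by some integers in the range but not all.

Answer: Sometimes true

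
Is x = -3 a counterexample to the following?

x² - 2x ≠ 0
Substitute x = -3 into the relation:
x = -3: LHS = (-3)² - 2·(-3) = 15; 15 ≠ 0 — holds

The claim holds here, so x = -3 is not a counterexample. (A counterexample exists elsewhere, e.g. x = 0.)

Answer: No, x = -3 is not a counterexample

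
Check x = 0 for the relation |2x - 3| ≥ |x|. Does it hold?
x = 0: LHS = |2·0 - 3| = |-3| = 3, RHS = |0| = 0; 3 ≥ 0 — holds

The relation is satisfied at x = 0.

Answer: Yes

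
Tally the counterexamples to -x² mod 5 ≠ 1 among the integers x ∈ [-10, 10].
Counterexamples in [-10, 10]: {-8, -7, -3, -2, 2, 3, 7, 8}.

Counting them gives 8 values.

Answer: 8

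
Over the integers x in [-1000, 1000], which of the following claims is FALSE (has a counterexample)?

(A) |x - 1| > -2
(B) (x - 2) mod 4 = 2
(A) An absolute value is never negative, so the left side is ≥ 0 for every x, while the right side is -2. Tightest case in [-1000, 1000] is x = 1:
x = 1: LHS = |1 - 1| = |0| = 0; 0 > -2 — holds
Hence LHS − RHS is never zero or negative, i.e. LHS > RHS throughout, so the relation holds for every integer in [-1000, 1000].

(B) x = 1: LHS = (1 - 2) mod 4 = (-1) mod 4 = 3; 3 = 2 — FAILS

Only (B) has a counterexample.

Answer: B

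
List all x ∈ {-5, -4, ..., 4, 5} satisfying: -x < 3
Holds for: {-2, -1, 0, 1, 2, 3, 4, 5}
Fails for: {-5, -4, -3}

Answer: {-2, -1, 0, 1, 2, 3, 4, 5}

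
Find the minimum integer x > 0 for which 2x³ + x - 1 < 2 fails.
Testing positive integers:
x = 1: LHS = 2·1³ + 1 - 1 = 2; 2 < 2 — FAILS  ← smallest positive counterexample

Answer: x = 1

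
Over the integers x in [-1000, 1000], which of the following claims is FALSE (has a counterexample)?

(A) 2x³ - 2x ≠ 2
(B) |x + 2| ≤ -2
(A) Track d = LHS − RHS over the integers in [-1000, 1000]. Equality would need d = 0, but d changes sign only between consecutive integers, jumping over 0:
x = 1: LHS = 2·1³ - 2·1 = 0; 0 ≠ 2 — holds  (d = -2)
x = 2: LHS = 2·2³ - 2·2 = 12; 12 ≠ 2 — holds  (d = 10)
Away from these crossings d keeps a constant sign, and checking every integer in [-1000, 1000] confirms d ≠ 0 throughout. Hence the two sides are never equal, so the relation holds for every integer in [-1000, 1000].

(B) x = 0: LHS = |0 + 2| = |2| = 2; 2 ≤ -2 — FAILS

Only (B) has a counterexample.

Answer: B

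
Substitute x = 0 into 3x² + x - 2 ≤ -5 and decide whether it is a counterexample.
Substitute x = 0 into the relation:
x = 0: LHS = 3·0² + 0 - 2 = -2; -2 ≤ -5 — FAILS

Since the claim fails at x = 0, this value is a counterexample.

Answer: Yes, x = 0 is a counterexample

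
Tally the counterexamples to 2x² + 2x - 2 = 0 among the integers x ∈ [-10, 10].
Counterexamples in [-10, 10]: {-10, -9, -8, -7, -6, -5, -4, -3, -2, -1, 0, 1, 2, 3, 4, 5, 6, 7, 8, 9, 10}.

Counting them gives 21 values.

Answer: 21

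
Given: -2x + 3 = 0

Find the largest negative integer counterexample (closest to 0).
Testing negative integers from -1 downward:
x = -1: LHS = -2·(-1) + 3 = 5; 5 = 0 — FAILS  ← closest negative counterexample to 0

Answer: x = -1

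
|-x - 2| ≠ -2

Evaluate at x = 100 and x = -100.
x = 100: LHS = |-100 - 2| = |-102| = 102; 102 ≠ -2 — holds
x = -100: LHS = |-(-100) - 2| = |98| = 98; 98 ≠ -2 — holds

Answer: Yes, holds for both x = 100 and x = -100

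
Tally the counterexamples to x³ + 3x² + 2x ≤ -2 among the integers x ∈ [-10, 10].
Counterexamples in [-10, 10]: {-2, -1, 0, 1, 2, 3, 4, 5, 6, 7, 8, 9, 10}.

Counting them gives 13 values.

Answer: 13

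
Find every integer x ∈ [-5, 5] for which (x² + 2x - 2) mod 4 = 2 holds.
Holds for: {-4, -2, 0, 2, 4}
Fails for: {-5, -3, -1, 1, 3, 5}

Answer: {-4, -2, 0, 2, 4}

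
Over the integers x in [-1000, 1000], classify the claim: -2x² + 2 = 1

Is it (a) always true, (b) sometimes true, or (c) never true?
Track d = LHS − RHS over the integers in [-1000, 1000]. Equality would need d = 0, but d changes sign only between consecutive integers, jumping over 0:
x = -1: LHS = -2·(-1)² + 2 = 0; 0 = 1 — FAILS  (d = -1)
x = 0: LHS = -2·0² + 2 = 2; 2 = 1 — FAILS  (d = 1)
x = 0: LHS = -2·0² + 2 = 2; 2 = 1 — FAILS  (d = 1)
x = 1: LHS = -2·1² + 2 = 0; 0 = 1 — FAILS  (d = -1)
Away from these crossings d keeps a constant sign, and checking every integer in [-1000, 1000] confirms d ≠ 0 throughout. Hence the two sides are never equal, so the claimed relation (=) fails for every integer in [-1000, 1000].

No integer in the range satisfies it.

Answer: Never true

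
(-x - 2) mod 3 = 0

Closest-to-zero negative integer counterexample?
Testing negative integers from -1 downward:
x = -1: LHS = (-(-1) - 2) mod 3 = (-1) mod 3 = 2; 2 = 0 — FAILS  ← closest negative counterexample to 0

Answer: x = -1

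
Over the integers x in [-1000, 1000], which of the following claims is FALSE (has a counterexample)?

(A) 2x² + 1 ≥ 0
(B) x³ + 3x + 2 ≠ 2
(A) Over all integers in [-1000, 1000], LHS − RHS is smallest at x = 0, where it equals 1:
x = 0: LHS = 2·0² + 1 = 1; 1 ≥ 0 — holds
At the ends of the range:
x = -1000: LHS = 2·(-1000)² + 1 = 2000001; 2000001 ≥ 0 — holds
x = 1000: LHS = 2·1000² + 1 = 2000001; 2000001 ≥ 0 — holds
Hence LHS − RHS is never negative, i.e. LHS ≥ RHS throughout, so the relation holds for every integer in [-1000, 1000].

(B) x = 0: LHS = 0³ + 3·0 + 2 = 2; 2 ≠ 2 — FAILS

Only (B) has a counterexample.

Answer: B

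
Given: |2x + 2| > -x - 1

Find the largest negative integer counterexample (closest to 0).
Testing negative integers from -1 downward:
x = -1: LHS = |2·(-1) + 2| = |0| = 0, RHS = -(-1) - 1 = 0; 0 > 0 — FAILS  ← closest negative counterexample to 0

Answer: x = -1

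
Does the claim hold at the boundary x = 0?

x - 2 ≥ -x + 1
x = 0: LHS = 0 - 2 = -2, RHS = -0 + 1 = 1; -2 ≥ 1 — FAILS

The relation fails at x = 0, so x = 0 is a counterexample.

Answer: No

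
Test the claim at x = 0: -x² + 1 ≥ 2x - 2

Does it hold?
x = 0: LHS = -0² + 1 = 1, RHS = 2·0 - 2 = -2; 1 ≥ -2 — holds

The relation is satisfied at x = 0.

Answer: Yes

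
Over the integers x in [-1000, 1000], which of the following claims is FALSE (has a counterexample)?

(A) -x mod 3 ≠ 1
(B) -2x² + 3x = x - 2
(A) x = -1: LHS = (-(-1)) mod 3 = 1 mod 3 = 1; 1 ≠ 1 — FAILS
(B) x = 0: LHS = -2·0² + 3·0 = 0, RHS = 0 - 2 = -2; 0 = -2 — FAILS

Answer: Both A and B are false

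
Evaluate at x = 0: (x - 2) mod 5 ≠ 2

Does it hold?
x = 0: LHS = (0 - 2) mod 5 = (-2) mod 5 = 3; 3 ≠ 2 — holds

The relation is satisfied at x = 0.

Answer: Yes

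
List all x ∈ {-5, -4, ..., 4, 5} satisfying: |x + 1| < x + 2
Holds for: {-1, 0, 1, 2, 3, 4, 5}
Fails for: {-5, -4, -3, -2}

Answer: {-1, 0, 1, 2, 3, 4, 5}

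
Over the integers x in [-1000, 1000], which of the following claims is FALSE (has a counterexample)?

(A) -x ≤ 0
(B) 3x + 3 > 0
(A) x = -1: LHS = -(-1) = 1; 1 ≤ 0 — FAILS
(B) x = -1: LHS = 3·(-1) + 3 = 0; 0 > 0 — FAILS

Answer: Both A and B are false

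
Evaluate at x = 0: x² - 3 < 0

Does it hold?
x = 0: LHS = 0² - 3 = -3; -3 < 0 — holds

The relation is satisfied at x = 0.

Answer: Yes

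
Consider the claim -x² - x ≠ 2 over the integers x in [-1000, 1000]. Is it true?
Over all integers in [-1000, 1000], LHS − RHS is always negative; it is closest to 0 at x = 0, where it equals -2:
x = 0: LHS = -0² - 0 = 0; 0 ≠ 2 — holds
At the ends of the range:
x = -1000: LHS = -(-1000)² - (-1000) = -999000; -999000 ≠ 2 — holds
x = 1000: LHS = -1000² - 1000 = -1001000; -1001000 ≠ 2 — holds
Hence LHS − RHS is never 0, i.e. the two sides are never equal, so the relation holds for every integer in [-1000, 1000].

No counterexample exists.

Answer: True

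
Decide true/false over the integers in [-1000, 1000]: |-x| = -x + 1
The claim fails at x = 0:
x = 0: LHS = |-0| = |0| = 0, RHS = -0 + 1 = 1; 0 = 1 — FAILS

Because a single integer refutes it, the statement is false.

Answer: False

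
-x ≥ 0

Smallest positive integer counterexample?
Testing positive integers:
x = 1: -1 ≥ 0 — FAILS  ← smallest positive counterexample

Answer: x = 1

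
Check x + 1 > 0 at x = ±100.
x = 100: LHS = 100 + 1 = 101; 101 > 0 — holds
x = -100: LHS = (-100) + 1 = -99; -99 > 0 — FAILS

Answer: Partially: holds for x = 100, fails for x = -100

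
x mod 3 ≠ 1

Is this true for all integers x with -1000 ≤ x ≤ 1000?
The claim fails at x = 1:
x = 1: LHS = 1 mod 3 = 1; 1 ≠ 1 — FAILS

Because a single integer refutes it, the statement is false.

Answer: False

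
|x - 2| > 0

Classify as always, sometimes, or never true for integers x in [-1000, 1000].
Holds at x = 0: LHS = |0 - 2| = |-2| = 2; 2 > 0 — holds
Fails at x = 2: LHS = |2 - 2| = |0| = 0; 0 > 0 — FAILS
It is satisfied by some integers in the range but not all.

Answer: Sometimes true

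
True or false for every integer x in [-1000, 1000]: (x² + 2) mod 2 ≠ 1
The claim fails at x = 1:
x = 1: LHS = (1² + 2) mod 2 = 3 mod 2 = 1; 1 ≠ 1 — FAILS

Because a single integer refutes it, the statement is false.

Answer: False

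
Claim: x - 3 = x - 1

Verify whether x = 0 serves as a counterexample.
Substitute x = 0 into the relation:
x = 0: LHS = 0 - 3 = -3, RHS = 0 - 1 = -1; -3 = -1 — FAILS

Since the claim fails at x = 0, this value is a counterexample.

Answer: Yes, x = 0 is a counterexample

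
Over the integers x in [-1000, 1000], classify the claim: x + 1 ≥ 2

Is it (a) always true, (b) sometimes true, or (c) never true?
Holds at x = 1: LHS = 1 + 1 = 2; 2 ≥ 2 — holds
Fails at x = 0: LHS = 0 + 1 = 1; 1 ≥ 2 — FAILS
It is satisfied by some integers in the range but not all.

Answer: Sometimes true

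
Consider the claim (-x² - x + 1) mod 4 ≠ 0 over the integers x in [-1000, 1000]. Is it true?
For a polynomial with integer coefficients, its value mod 4 depends only on x mod 4, so it suffices to check one representative of each residue class, x = 0, 1, 2, 3:
x = 0: LHS = (-0² - 0 + 1) mod 4 = 1 mod 4 = 1; 1 ≠ 0 — holds
x = 1: LHS = (-1² - 1 + 1) mod 4 = (-1) mod 4 = 3; 3 ≠ 0 — holds
x = 2: LHS = (-2² - 2 + 1) mod 4 = (-5) mod 4 = 3; 3 ≠ 0 — holds
x = 3: LHS = (-3² - 3 + 1) mod 4 = (-11) mod 4 = 1; 1 ≠ 0 — holds
The relation holds in every residue class, so the relation holds for every integer in [-1000, 1000].

No counterexample exists.

Answer: True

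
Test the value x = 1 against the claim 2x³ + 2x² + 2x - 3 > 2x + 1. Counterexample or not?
Substitute x = 1 into the relation:
x = 1: LHS = 2·1³ + 2·1² + 2·1 - 3 = 3, RHS = 2·1 + 1 = 3; 3 > 3 — FAILS

Since the claim fails at x = 1, this value is a counterexample.

Answer: Yes, x = 1 is a counterexample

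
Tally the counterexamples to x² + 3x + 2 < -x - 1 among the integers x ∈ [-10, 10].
Counterexamples in [-10, 10]: {-10, -9, -8, -7, -6, -5, -4, -3, -1, 0, 1, 2, 3, 4, 5, 6, 7, 8, 9, 10}.

Counting them gives 20 values.

Answer: 20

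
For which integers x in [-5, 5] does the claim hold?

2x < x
Holds for: {-5, -4, -3, -2, -1}
Fails for: {0, 1, 2, 3, 4, 5}

Answer: {-5, -4, -3, -2, -1}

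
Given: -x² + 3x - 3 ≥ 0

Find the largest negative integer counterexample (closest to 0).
Testing negative integers from -1 downward:
x = -1: LHS = -(-1)² + 3·(-1) - 3 = -7; -7 ≥ 0 — FAILS  ← closest negative counterexample to 0

Answer: x = -1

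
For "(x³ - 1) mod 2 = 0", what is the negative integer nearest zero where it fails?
Testing negative integers from -1 downward:
x = -1: LHS = ((-1)³ - 1) mod 2 = (-2) mod 2 = 0; 0 = 0 — holds
x = -2: LHS = ((-2)³ - 1) mod 2 = (-9) mod 2 = 1; 1 = 0 — FAILS  ← closest negative counterexample to 0

Answer: x = -2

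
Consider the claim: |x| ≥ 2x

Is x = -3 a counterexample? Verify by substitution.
Substitute x = -3 into the relation:
x = -3: LHS = |-3| = 3, RHS = 2·(-3) = -6; 3 ≥ -6 — holds

The claim holds here, so x = -3 is not a counterexample. (A counterexample exists elsewhere, e.g. x = 1.)

Answer: No, x = -3 is not a counterexample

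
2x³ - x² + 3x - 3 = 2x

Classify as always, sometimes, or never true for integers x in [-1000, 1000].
Track d = LHS − RHS over the integers in [-1000, 1000]. Equality would need d = 0, but d changes sign only between consecutive integers, jumping over 0:
x = 1: LHS = 2·1³ - 1² + 3·1 - 3 = 1, RHS = 2·1 = 2; 1 = 2 — FAILS  (d = -1)
x = 2: LHS = 2·2³ - 2² + 3·2 - 3 = 15, RHS = 2·2 = 4; 15 = 4 — FAILS  (d = 11)
Away from these crossings d keeps a constant sign, and checking every integer in [-1000, 1000] confirms d ≠ 0 throughout. Hence the two sides are never equal, so the claimed relation (=) fails for every integer in [-1000, 1000].

No integer in the range satisfies it.

Answer: Never true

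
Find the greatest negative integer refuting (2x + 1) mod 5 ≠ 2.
Testing negative integers from -1 downward:
x = -1: LHS = (2·(-1) + 1) mod 5 = (-1) mod 5 = 4; 4 ≠ 2 — holds
x = -2: LHS = (2·(-2) + 1) mod 5 = (-3) mod 5 = 2; 2 ≠ 2 — FAILS  ← closest negative counterexample to 0

Answer: x = -2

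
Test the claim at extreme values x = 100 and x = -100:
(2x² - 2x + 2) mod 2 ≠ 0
x = 100: LHS = (2·100² - 2·100 + 2) mod 2 = 19802 mod 2 = 0; 0 ≠ 0 — FAILS
x = -100: LHS = (2·(-100)² - 2·(-100) + 2) mod 2 = 20202 mod 2 = 0; 0 ≠ 0 — FAILS

Answer: No, fails for both x = 100 and x = -100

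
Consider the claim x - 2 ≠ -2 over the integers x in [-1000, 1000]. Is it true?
The claim fails at x = 0:
x = 0: LHS = 0 - 2 = -2; -2 ≠ -2 — FAILS

Because a single integer refutes it, the statement is false.

Answer: False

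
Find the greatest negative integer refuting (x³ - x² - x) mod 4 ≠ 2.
Testing negative integers from -1 downward:
x = -1: LHS = ((-1)³ - (-1)² - (-1)) mod 4 = (-1) mod 4 = 3; 3 ≠ 2 — holds
x = -2: LHS = ((-2)³ - (-2)² - (-2)) mod 4 = (-10) mod 4 = 2; 2 ≠ 2 — FAILS  ← closest negative counterexample to 0

Answer: x = -2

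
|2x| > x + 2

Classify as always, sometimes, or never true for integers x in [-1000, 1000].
Holds at x = -1: LHS = |2·(-1)| = |-2| = 2, RHS = (-1) + 2 = 1; 2 > 1 — holds
Fails at x = 0: LHS = |2·0| = |0| = 0, RHS = 0 + 2 = 2; 0 > 2 — FAILS
It is satisfied by some integers in the range but not all.

Answer: Sometimes true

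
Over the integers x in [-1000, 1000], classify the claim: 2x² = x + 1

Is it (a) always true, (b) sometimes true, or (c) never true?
Holds at x = 1: LHS = 2·1² = 2, RHS = 1 + 1 = 2; 2 = 2 — holds
Fails at x = 0: LHS = 2·0² = 0, RHS = 0 + 1 = 1; 0 = 1 — FAILS
It is satisfied by some integers in the range but not all.

Answer: Sometimes true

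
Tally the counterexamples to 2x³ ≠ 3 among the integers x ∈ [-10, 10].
Track d = LHS − RHS over the integers in [-10, 10]. Equality would need d = 0, but d changes sign only between consecutive integers, jumping over 0:
x = 1: LHS = 2·1³ = 2; 2 ≠ 3 — holds  (d = -1)
x = 2: LHS = 2·2³ = 16; 16 ≠ 3 — holds  (d = 13)
Away from these crossings d keeps a constant sign, and checking every integer in [-10, 10] confirms d ≠ 0 throughout. Hence the two sides are never equal, so the relation holds for every integer in [-10, 10].

No counterexample appears in that range.

Answer: 0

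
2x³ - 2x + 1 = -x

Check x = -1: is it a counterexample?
Substitute x = -1 into the relation:
x = -1: LHS = 2·(-1)³ - 2·(-1) + 1 = 1, RHS = -(-1) = 1; 1 = 1 — holds

The claim holds here, so x = -1 is not a counterexample. (A counterexample exists elsewhere, e.g. x = 0.)

Answer: No, x = -1 is not a counterexample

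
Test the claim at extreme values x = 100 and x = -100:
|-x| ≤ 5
x = 100: LHS = |-100| = 100; 100 ≤ 5 — FAILS
x = -100: LHS = |-(-100)| = |100| = 100; 100 ≤ 5 — FAILS

Answer: No, fails for both x = 100 and x = -100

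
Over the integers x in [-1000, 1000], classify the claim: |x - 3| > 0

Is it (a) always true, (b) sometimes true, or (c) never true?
Holds at x = 0: LHS = |0 - 3| = |-3| = 3; 3 > 0 — holds
Fails at x = 3: LHS = |3 - 3| = |0| = 0; 0 > 0 — FAILS
It is satisfied by some integers in the range but not all.

Answer: Sometimes true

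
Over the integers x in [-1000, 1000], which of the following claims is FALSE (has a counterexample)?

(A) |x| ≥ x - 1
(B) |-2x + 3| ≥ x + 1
(A) Over all integers in [-1000, 1000], LHS − RHS is smallest at x = 0, where it equals 1:
x = 0: LHS = |0| = 0, RHS = 0 - 1 = -1; 0 ≥ -1 — holds
At the ends of the range:
x = -1000: LHS = |-1000| = 1000, RHS = (-1000) - 1 = -1001; 1000 ≥ -1001 — holds
x = 1000: LHS = |1000| = 1000, RHS = 1000 - 1 = 999; 1000 ≥ 999 — holds
Hence LHS − RHS is never negative, i.e. LHS ≥ RHS throughout, so the relation holds for every integer in [-1000, 1000].

(B) x = 1: LHS = |-2·1 + 3| = |1| = 1, RHS = 1 + 1 = 2; 1 ≥ 2 — FAILS

Only (B) has a counterexample.

Answer: B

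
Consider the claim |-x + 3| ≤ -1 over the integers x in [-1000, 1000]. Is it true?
The claim fails at x = 0:
x = 0: LHS = |-0 + 3| = |3| = 3; 3 ≤ -1 — FAILS

Because a single integer refutes it, the statement is false.

Answer: False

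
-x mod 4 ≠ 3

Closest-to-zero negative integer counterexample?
Testing negative integers from -1 downward:
x = -1: LHS = (-(-1)) mod 4 = 1 mod 4 = 1; 1 ≠ 3 — holds
x = -2: LHS = (-(-2)) mod 4 = 2 mod 4 = 2; 2 ≠ 3 — holds
x = -3: LHS = (-(-3)) mod 4 = 3 mod 4 = 3; 3 ≠ 3 — FAILS  ← closest negative counterexample to 0

Answer: x = -3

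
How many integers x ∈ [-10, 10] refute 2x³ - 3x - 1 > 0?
Counterexamples in [-10, 10]: {-10, -9, -8, -7, -6, -5, -4, -3, -2, -1, 0, 1}.

Counting them gives 12 values.

Answer: 12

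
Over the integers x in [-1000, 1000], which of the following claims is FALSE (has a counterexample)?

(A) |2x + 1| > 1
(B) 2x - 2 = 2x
(A) x = 0: LHS = |2·0 + 1| = |1| = 1; 1 > 1 — FAILS
(B) x = 0: LHS = 2·0 - 2 = -2, RHS = 2·0 = 0; -2 = 0 — FAILS

Answer: Both A and B are false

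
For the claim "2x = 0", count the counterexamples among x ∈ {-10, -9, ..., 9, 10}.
Counterexamples in [-10, 10]: {-10, -9, -8, -7, -6, -5, -4, -3, -2, -1, 1, 2, 3, 4, 5, 6, 7, 8, 9, 10}.

Counting them gives 20 values.

Answer: 20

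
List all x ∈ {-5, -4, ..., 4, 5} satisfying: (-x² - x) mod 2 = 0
For a polynomial with integer coefficients, its value mod 2 depends only on x mod 2, so it suffices to check one representative of each residue class, x = 0, 1:
x = 0: LHS = (-0² - 0) mod 2 = 0 mod 2 = 0; 0 = 0 — holds
x = 1: LHS = (-1² - 1) mod 2 = (-2) mod 2 = 0; 0 = 0 — holds
The relation holds in every residue class, so the relation holds for every integer in [-5, 5].

Answer: All integers in [-5, 5]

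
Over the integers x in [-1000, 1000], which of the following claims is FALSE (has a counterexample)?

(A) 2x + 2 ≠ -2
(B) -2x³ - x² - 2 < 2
(A) x = -2: LHS = 2·(-2) + 2 = -2; -2 ≠ -2 — FAILS
(B) x = -2: LHS = -2·(-2)³ - (-2)² - 2 = 10; 10 < 2 — FAILS

Answer: Both A and B are false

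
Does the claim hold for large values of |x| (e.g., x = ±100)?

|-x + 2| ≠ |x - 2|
x = 100: LHS = |-100 + 2| = |-98| = 98, RHS = |100 - 2| = |98| = 98; 98 ≠ 98 — FAILS
x = -100: LHS = |-(-100) + 2| = |102| = 102, RHS = |(-100) - 2| = |-102| = 102; 102 ≠ 102 — FAILS

Answer: No, fails for both x = 100 and x = -100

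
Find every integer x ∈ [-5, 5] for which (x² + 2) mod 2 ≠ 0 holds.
Holds for: {-5, -3, -1, 1, 3, 5}
Fails for: {-4, -2, 0, 2, 4}

Answer: {-5, -3, -1, 1, 3, 5}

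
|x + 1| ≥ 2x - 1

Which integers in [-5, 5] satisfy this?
Holds for: {-5, -4, -3, -2, -1, 0, 1, 2}
Fails for: {3, 4, 5}

Answer: {-5, -4, -3, -2, -1, 0, 1, 2}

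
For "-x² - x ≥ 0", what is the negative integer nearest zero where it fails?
Testing negative integers from -1 downward:
x = -1: LHS = -(-1)² - (-1) = 0; 0 ≥ 0 — holds
x = -2: LHS = -(-2)² - (-2) = -2; -2 ≥ 0 — FAILS  ← closest negative counterexample to 0

Answer: x = -2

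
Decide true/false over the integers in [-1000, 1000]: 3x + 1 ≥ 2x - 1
The claim fails at x = -3:
x = -3: LHS = 3·(-3) + 1 = -8, RHS = 2·(-3) - 1 = -7; -8 ≥ -7 — FAILS

Because a single integer refutes it, the statement is false.

Answer: False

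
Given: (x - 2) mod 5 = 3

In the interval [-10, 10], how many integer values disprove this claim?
Counterexamples in [-10, 10]: {-9, -8, -7, -6, -4, -3, -2, -1, 1, 2, 3, 4, 6, 7, 8, 9}.

Counting them gives 16 values.

Answer: 16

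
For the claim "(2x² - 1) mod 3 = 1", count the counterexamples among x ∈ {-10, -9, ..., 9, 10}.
Counterexamples in [-10, 10]: {-9, -6, -3, 0, 3, 6, 9}.

Counting them gives 7 values.

Answer: 7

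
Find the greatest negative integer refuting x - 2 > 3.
Testing negative integers from -1 downward:
x = -1: LHS = (-1) - 2 = -3; -3 > 3 — FAILS  ← closest negative counterexample to 0

Answer: x = -1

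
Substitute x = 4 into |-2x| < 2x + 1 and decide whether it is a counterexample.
Substitute x = 4 into the relation:
x = 4: LHS = |-2·4| = |-8| = 8, RHS = 2·4 + 1 = 9; 8 < 9 — holds

The claim holds here, so x = 4 is not a counterexample. (A counterexample exists elsewhere, e.g. x = -1.)

Answer: No, x = 4 is not a counterexample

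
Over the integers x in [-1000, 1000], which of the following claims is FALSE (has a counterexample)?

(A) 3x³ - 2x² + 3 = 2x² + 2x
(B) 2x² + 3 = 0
(A) x = 0: LHS = 3·0³ - 2·0² + 3 = 3, RHS = 2·0² + 2·0 = 0; 3 = 0 — FAILS
(B) x = 0: LHS = 2·0² + 3 = 3; 3 = 0 — FAILS

Answer: Both A and B are false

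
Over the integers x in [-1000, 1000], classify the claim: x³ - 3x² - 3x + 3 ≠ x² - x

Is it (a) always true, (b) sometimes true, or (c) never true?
Holds at x = 0: LHS = 0³ - 3·0² - 3·0 + 3 = 3, RHS = 0² - 0 = 0; 3 ≠ 0 — holds
Fails at x = -1: LHS = (-1)³ - 3·(-1)² - 3·(-1) + 3 = 2, RHS = (-1)² - (-1) = 2; 2 ≠ 2 — FAILS
It is satisfied by some integers in the range but not all.

Answer: Sometimes true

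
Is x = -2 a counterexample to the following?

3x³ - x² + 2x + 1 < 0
Substitute x = -2 into the relation:
x = -2: LHS = 3·(-2)³ - (-2)² + 2·(-2) + 1 = -31; -31 < 0 — holds

The claim holds here, so x = -2 is not a counterexample. (A counterexample exists elsewhere, e.g. x = 0.)

Answer: No, x = -2 is not a counterexample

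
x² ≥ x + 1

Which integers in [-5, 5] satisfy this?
Holds for: {-5, -4, -3, -2, -1, 2, 3, 4, 5}
Fails for: {0, 1}

Answer: {-5, -4, -3, -2, -1, 2, 3, 4, 5}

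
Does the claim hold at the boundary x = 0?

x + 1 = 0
x = 0: LHS = 0 + 1 = 1; 1 = 0 — FAILS

The relation fails at x = 0, so x = 0 is a counterexample.

Answer: No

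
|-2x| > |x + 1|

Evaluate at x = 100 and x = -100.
x = 100: LHS = |-2·100| = |-200| = 200, RHS = |100 + 1| = |101| = 101; 200 > 101 — holds
x = -100: LHS = |-2·(-100)| = |200| = 200, RHS = |(-100) + 1| = |-99| = 99; 200 > 99 — holds

Answer: Yes, holds for both x = 100 and x = -100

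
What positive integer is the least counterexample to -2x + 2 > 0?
Testing positive integers:
x = 1: LHS = -2·1 + 2 = 0; 0 > 0 — FAILS  ← smallest positive counterexample

Answer: x = 1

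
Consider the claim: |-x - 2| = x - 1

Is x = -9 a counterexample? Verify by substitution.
Substitute x = -9 into the relation:
x = -9: LHS = |-(-9) - 2| = |7| = 7, RHS = (-9) - 1 = -10; 7 = -10 — FAILS

Since the claim fails at x = -9, this value is a counterexample.

Answer: Yes, x = -9 is a counterexample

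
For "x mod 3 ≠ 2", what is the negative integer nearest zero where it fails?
Testing negative integers from -1 downward:
x = -1: LHS = (-1) mod 3 = 2; 2 ≠ 2 — FAILS  ← closest negative counterexample to 0

Answer: x = -1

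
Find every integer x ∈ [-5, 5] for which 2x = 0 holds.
Holds for: {0}
Fails for: {-5, -4, -3, -2, -1, 1, 2, 3, 4, 5}

Answer: {0}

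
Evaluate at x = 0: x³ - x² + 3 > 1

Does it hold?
x = 0: LHS = 0³ - 0² + 3 = 3; 3 > 1 — holds

The relation is satisfied at x = 0.

Answer: Yes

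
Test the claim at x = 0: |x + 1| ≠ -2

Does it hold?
x = 0: LHS = |0 + 1| = |1| = 1; 1 ≠ -2 — holds

The relation is satisfied at x = 0.

Answer: Yes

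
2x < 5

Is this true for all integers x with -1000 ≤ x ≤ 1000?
The claim fails at x = 3:
x = 3: LHS = 2·3 = 6; 6 < 5 — FAILS

Because a single integer refutes it, the statement is false.

Answer: False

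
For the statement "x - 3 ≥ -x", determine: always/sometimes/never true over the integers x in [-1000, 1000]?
Holds at x = 2: LHS = 2 - 3 = -1; -1 ≥ -2 — holds
Fails at x = 0: LHS = 0 - 3 = -3, RHS = -0 = 0; -3 ≥ 0 — FAILS
It is satisfied by some integers in the range but not all.

Answer: Sometimes true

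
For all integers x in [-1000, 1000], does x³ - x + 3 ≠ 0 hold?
Track d = LHS − RHS over the integers in [-1000, 1000]. Equality would need d = 0, but d changes sign only between consecutive integers, jumping over 0:
x = -2: LHS = (-2)³ - (-2) + 3 = -3; -3 ≠ 0 — holds  (d = -3)
x = -1: LHS = (-1)³ - (-1) + 3 = 3; 3 ≠ 0 — holds  (d = 3)
Away from these crossings d keeps a constant sign, and checking every integer in [-1000, 1000] confirms d ≠ 0 throughout. Hence the two sides are never equal, so the relation holds for every integer in [-1000, 1000].

No counterexample exists.

Answer: True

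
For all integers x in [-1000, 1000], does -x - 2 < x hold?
The claim fails at x = -1:
x = -1: LHS = -(-1) - 2 = -1; -1 < -1 — FAILS

Because a single integer refutes it, the statement is false.

Answer: False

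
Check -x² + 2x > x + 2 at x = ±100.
x = 100: LHS = -100² + 2·100 = -9800, RHS = 100 + 2 = 102; -9800 > 102 — FAILS
x = -100: LHS = -(-100)² + 2·(-100) = -10200, RHS = (-100) + 2 = -98; -10200 > -98 — FAILS

Answer: No, fails for both x = 100 and x = -100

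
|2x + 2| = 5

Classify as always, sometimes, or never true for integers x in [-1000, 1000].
Track d = LHS − RHS over the integers in [-1000, 1000]. Equality would need d = 0, but d changes sign only between consecutive integers, jumping over 0:
x = -4: LHS = |2·(-4) + 2| = |-6| = 6; 6 = 5 — FAILS  (d = 1)
x = -3: LHS = |2·(-3) + 2| = |-4| = 4; 4 = 5 — FAILS  (d = -1)
x = 1: LHS = |2·1 + 2| = |4| = 4; 4 = 5 — FAILS  (d = -1)
x = 2: LHS = |2·2 + 2| = |6| = 6; 6 = 5 — FAILS  (d = 1)
Away from these crossings d keeps a constant sign, and checking every integer in [-1000, 1000] confirms d ≠ 0 throughout. Hence the two sides are never equal, so the claimed relation (=) fails for every integer in [-1000, 1000].

No integer in the range satisfies it.

Answer: Never true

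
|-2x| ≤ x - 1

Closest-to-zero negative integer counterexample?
Testing negative integers from -1 downward:
x = -1: LHS = |-2·(-1)| = |2| = 2, RHS = (-1) - 1 = -2; 2 ≤ -2 — FAILS  ← closest negative counterexample to 0

Answer: x = -1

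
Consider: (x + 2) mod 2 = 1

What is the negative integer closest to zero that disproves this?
Testing negative integers from -1 downward:
x = -1: LHS = ((-1) + 2) mod 2 = 1 mod 2 = 1; 1 = 1 — holds
x = -2: LHS = ((-2) + 2) mod 2 = 0 mod 2 = 0; 0 = 1 — FAILS  ← closest negative counterexample to 0

Answer: x = -2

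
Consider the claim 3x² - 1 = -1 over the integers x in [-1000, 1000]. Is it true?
The claim fails at x = 1:
x = 1: LHS = 3·1² - 1 = 2; 2 = -1 — FAILS

Because a single integer refutes it, the statement is false.

Answer: False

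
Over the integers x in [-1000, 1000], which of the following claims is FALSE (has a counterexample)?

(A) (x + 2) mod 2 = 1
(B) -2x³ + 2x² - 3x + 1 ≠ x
(A) x = 0: LHS = (0 + 2) mod 2 = 2 mod 2 = 0; 0 = 1 — FAILS

(B) Track d = LHS − RHS over the integers in [-1000, 1000]. Equality would need d = 0, but d changes sign only between consecutive integers, jumping over 0:
x = 0: LHS = -2·0³ + 2·0² - 3·0 + 1 = 1; 1 ≠ 0 — holds  (d = 1)
x = 1: LHS = -2·1³ + 2·1² - 3·1 + 1 = -2; -2 ≠ 1 — holds  (d = -3)
Away from these crossings d keeps a constant sign, and checking every integer in [-1000, 1000] confirms d ≠ 0 throughout. Hence the two sides are never equal, so the relation holds for every integer in [-1000, 1000].

Only (A) has a counterexample.

Answer: A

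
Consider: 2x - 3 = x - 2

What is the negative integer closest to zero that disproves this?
Testing negative integers from -1 downward:
x = -1: LHS = 2·(-1) - 3 = -5, RHS = (-1) - 2 = -3; -5 = -3 — FAILS  ← closest negative counterexample to 0

Answer: x = -1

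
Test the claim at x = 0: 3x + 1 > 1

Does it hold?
x = 0: LHS = 3·0 + 1 = 1; 1 > 1 — FAILS

The relation fails at x = 0, so x = 0 is a counterexample.

Answer: No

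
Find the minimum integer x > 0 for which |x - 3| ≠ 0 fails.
Testing positive integers:
x = 1: LHS = |1 - 3| = |-2| = 2; 2 ≠ 0 — holds
x = 2: LHS = |2 - 3| = |-1| = 1; 1 ≠ 0 — holds
x = 3: LHS = |3 - 3| = |0| = 0; 0 ≠ 0 — FAILS  ← smallest positive counterexample

Answer: x = 3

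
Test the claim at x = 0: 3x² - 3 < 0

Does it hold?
x = 0: LHS = 3·0² - 3 = -3; -3 < 0 — holds

The relation is satisfied at x = 0.

Answer: Yes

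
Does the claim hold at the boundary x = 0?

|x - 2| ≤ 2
x = 0: LHS = |0 - 2| = |-2| = 2; 2 ≤ 2 — holds

The relation is satisfied at x = 0.

Answer: Yes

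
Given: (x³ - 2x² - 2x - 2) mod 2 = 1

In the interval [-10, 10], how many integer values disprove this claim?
Counterexamples in [-10, 10]: {-10, -8, -6, -4, -2, 0, 2, 4, 6, 8, 10}.

Counting them gives 11 values.

Answer: 11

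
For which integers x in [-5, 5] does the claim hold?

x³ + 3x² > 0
Holds for: {-2, -1, 1, 2, 3, 4, 5}
Fails for: {-5, -4, -3, 0}

Answer: {-2, -1, 1, 2, 3, 4, 5}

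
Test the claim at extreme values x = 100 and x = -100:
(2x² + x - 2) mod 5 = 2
x = 100: LHS = (2·100² + 100 - 2) mod 5 = 20098 mod 5 = 3; 3 = 2 — FAILS
x = -100: LHS = (2·(-100)² + (-100) - 2) mod 5 = 19898 mod 5 = 3; 3 = 2 — FAILS

Answer: No, fails for both x = 100 and x = -100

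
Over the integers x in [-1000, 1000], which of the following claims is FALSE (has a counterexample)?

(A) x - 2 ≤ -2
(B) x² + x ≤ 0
(A) x = 1: LHS = 1 - 2 = -1; -1 ≤ -2 — FAILS
(B) x = 1: LHS = 1² + 1 = 2; 2 ≤ 0 — FAILS

Answer: Both A and B are false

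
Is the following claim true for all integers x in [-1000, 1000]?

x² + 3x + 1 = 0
The claim fails at x = 0:
x = 0: LHS = 0² + 3·0 + 1 = 1; 1 = 0 — FAILS

Because a single integer refutes it, the statement is false.

Answer: False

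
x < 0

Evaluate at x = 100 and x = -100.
x = 100: 100 < 0 — FAILS
x = -100: -100 < 0 — holds

Answer: Partially: fails for x = 100, holds for x = -100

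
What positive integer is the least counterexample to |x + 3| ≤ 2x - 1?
Testing positive integers:
x = 1: LHS = |1 + 3| = |4| = 4, RHS = 2·1 - 1 = 1; 4 ≤ 1 — FAILS  ← smallest positive counterexample

Answer: x = 1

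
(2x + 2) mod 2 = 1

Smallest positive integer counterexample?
Testing positive integers:
x = 1: LHS = (2·1 + 2) mod 2 = 4 mod 2 = 0; 0 = 1 — FAILS  ← smallest positive counterexample

Answer: x = 1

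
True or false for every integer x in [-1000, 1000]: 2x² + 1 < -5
The claim fails at x = 0:
x = 0: LHS = 2·0² + 1 = 1; 1 < -5 — FAILS

Because a single integer refutes it, the statement is false.

Answer: False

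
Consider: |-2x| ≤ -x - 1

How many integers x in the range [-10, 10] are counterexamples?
Counterexamples in [-10, 10]: {-10, -9, -8, -7, -6, -5, -4, -3, -2, -1, 0, 1, 2, 3, 4, 5, 6, 7, 8, 9, 10}.

Counting them gives 21 values.

Answer: 21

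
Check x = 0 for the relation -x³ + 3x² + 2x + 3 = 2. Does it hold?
x = 0: LHS = -0³ + 3·0² + 2·0 + 3 = 3; 3 = 2 — FAILS

The relation fails at x = 0, so x = 0 is a counterexample.

Answer: No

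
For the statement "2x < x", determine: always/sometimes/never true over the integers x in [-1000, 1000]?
Holds at x = -1: LHS = 2·(-1) = -2; -2 < -1 — holds
Fails at x = 0: LHS = 2·0 = 0; 0 < 0 — FAILS
It is satisfied by some integers in the range but not all.

Answer: Sometimes true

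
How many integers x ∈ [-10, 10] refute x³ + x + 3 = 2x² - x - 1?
Counterexamples in [-10, 10]: {-10, -9, -8, -7, -6, -5, -4, -3, -2, -1, 0, 1, 2, 3, 4, 5, 6, 7, 8, 9, 10}.

Counting them gives 21 values.

Answer: 21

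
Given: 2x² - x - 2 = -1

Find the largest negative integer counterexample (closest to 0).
Testing negative integers from -1 downward:
x = -1: LHS = 2·(-1)² - (-1) - 2 = 1; 1 = -1 — FAILS  ← closest negative counterexample to 0

Answer: x = -1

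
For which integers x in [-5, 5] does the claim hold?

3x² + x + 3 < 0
Over all integers in [-5, 5], LHS − RHS is smallest at x = 0, where it equals 3:
x = 0: LHS = 3·0² + 0 + 3 = 3; 3 < 0 — FAILS
At the ends of the range:
x = -5: LHS = 3·(-5)² + (-5) + 3 = 73; 73 < 0 — FAILS
x = 5: LHS = 3·5² + 5 + 3 = 83; 83 < 0 — FAILS
Hence LHS − RHS is never negative, i.e. LHS ≥ RHS throughout, so the claimed relation (<) fails for every integer in [-5, 5].

Answer: None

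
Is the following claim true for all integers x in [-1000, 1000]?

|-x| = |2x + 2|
The claim fails at x = 0:
x = 0: LHS = |-0| = |0| = 0, RHS = |2·0 + 2| = |2| = 2; 0 = 2 — FAILS

Because a single integer refutes it, the statement is false.

Answer: False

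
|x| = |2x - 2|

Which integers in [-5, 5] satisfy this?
Holds for: {2}
Fails for: {-5, -4, -3, -2, -1, 0, 1, 3, 4, 5}

Answer: {2}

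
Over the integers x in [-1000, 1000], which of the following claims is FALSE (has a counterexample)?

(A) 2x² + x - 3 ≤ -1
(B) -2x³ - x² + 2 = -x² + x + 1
(A) x = 1: LHS = 2·1² + 1 - 3 = 0; 0 ≤ -1 — FAILS
(B) x = 0: LHS = -2·0³ - 0² + 2 = 2, RHS = -0² + 0 + 1 = 1; 2 = 1 — FAILS

Answer: Both A and B are false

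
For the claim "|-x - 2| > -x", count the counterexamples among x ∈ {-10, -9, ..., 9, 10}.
Counterexamples in [-10, 10]: {-10, -9, -8, -7, -6, -5, -4, -3, -2, -1}.

Counting them gives 10 values.

Answer: 10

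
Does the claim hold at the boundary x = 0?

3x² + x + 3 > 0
x = 0: LHS = 3·0² + 0 + 3 = 3; 3 > 0 — holds

The relation is satisfied at x = 0.

Answer: Yes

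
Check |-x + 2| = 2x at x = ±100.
x = 100: LHS = |-100 + 2| = |-98| = 98, RHS = 2·100 = 200; 98 = 200 — FAILS
x = -100: LHS = |-(-100) + 2| = |102| = 102, RHS = 2·(-100) = -200; 102 = -200 — FAILS

Answer: No, fails for both x = 100 and x = -100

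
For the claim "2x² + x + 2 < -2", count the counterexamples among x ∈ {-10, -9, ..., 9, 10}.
Counterexamples in [-10, 10]: {-10, -9, -8, -7, -6, -5, -4, -3, -2, -1, 0, 1, 2, 3, 4, 5, 6, 7, 8, 9, 10}.

Counting them gives 21 values.

Answer: 21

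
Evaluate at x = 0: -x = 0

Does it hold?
x = 0: LHS = -0 = 0; 0 = 0 — holds

The relation is satisfied at x = 0.

Answer: Yes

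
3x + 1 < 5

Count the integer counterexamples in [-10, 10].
Counterexamples in [-10, 10]: {2, 3, 4, 5, 6, 7, 8, 9, 10}.

Counting them gives 9 values.

Answer: 9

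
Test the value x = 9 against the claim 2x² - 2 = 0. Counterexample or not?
Substitute x = 9 into the relation:
x = 9: LHS = 2·9² - 2 = 160; 160 = 0 — FAILS

Since the claim fails at x = 9, this value is a counterexample.

Answer: Yes, x = 9 is a counterexample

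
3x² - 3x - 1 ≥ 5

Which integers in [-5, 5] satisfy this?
Holds for: {-5, -4, -3, -2, -1, 2, 3, 4, 5}
Fails for: {0, 1}

Answer: {-5, -4, -3, -2, -1, 2, 3, 4, 5}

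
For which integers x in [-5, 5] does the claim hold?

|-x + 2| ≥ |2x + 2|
Holds for: {-4, -3, -2, -1, 0}
Fails for: {-5, 1, 2, 3, 4, 5}

Answer: {-4, -3, -2, -1, 0}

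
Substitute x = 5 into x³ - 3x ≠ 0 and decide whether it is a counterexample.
Substitute x = 5 into the relation:
x = 5: LHS = 5³ - 3·5 = 110; 110 ≠ 0 — holds

The claim holds here, so x = 5 is not a counterexample. (A counterexample exists elsewhere, e.g. x = 0.)

Answer: No, x = 5 is not a counterexample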